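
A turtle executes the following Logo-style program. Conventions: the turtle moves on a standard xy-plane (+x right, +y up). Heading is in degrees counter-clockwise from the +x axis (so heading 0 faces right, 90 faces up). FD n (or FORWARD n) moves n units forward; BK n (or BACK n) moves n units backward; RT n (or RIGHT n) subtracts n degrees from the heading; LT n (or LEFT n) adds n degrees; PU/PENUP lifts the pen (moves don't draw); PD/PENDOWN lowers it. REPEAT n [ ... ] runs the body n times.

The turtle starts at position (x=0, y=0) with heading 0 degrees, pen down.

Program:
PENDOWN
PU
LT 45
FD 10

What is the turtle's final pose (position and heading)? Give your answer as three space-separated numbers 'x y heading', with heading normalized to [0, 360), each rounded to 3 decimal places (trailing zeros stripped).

Answer: 7.071 7.071 45

Derivation:
Executing turtle program step by step:
Start: pos=(0,0), heading=0, pen down
PD: pen down
PU: pen up
LT 45: heading 0 -> 45
FD 10: (0,0) -> (7.071,7.071) [heading=45, move]
Final: pos=(7.071,7.071), heading=45, 0 segment(s) drawn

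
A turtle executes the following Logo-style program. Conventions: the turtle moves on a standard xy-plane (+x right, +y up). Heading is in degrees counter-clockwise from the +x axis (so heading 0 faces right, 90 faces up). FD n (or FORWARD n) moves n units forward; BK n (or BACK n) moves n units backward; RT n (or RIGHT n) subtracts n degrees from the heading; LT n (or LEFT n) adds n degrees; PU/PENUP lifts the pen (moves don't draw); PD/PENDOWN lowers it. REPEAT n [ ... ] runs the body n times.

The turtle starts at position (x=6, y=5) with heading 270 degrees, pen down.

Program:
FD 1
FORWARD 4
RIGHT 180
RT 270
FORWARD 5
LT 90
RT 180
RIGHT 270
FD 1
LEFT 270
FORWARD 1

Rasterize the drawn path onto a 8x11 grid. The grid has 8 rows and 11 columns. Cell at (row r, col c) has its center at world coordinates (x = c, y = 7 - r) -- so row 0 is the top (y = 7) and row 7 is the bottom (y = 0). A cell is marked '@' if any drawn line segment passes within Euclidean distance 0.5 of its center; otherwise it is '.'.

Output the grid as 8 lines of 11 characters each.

Segment 0: (6,5) -> (6,4)
Segment 1: (6,4) -> (6,0)
Segment 2: (6,0) -> (1,-0)
Segment 3: (1,-0) -> (-0,-0)
Segment 4: (-0,-0) -> (-0,1)

Answer: ...........
...........
......@....
......@....
......@....
......@....
@.....@....
@@@@@@@....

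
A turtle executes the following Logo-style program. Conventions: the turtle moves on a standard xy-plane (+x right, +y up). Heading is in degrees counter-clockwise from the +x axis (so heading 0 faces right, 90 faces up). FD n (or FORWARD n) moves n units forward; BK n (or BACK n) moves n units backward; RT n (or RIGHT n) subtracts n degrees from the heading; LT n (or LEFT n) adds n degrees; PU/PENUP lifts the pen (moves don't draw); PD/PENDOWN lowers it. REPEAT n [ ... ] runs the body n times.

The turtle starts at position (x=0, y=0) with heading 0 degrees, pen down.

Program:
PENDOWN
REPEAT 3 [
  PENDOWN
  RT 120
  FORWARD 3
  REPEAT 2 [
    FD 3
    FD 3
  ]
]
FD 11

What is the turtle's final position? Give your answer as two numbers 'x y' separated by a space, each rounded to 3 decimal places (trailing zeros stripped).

Answer: 11 0

Derivation:
Executing turtle program step by step:
Start: pos=(0,0), heading=0, pen down
PD: pen down
REPEAT 3 [
  -- iteration 1/3 --
  PD: pen down
  RT 120: heading 0 -> 240
  FD 3: (0,0) -> (-1.5,-2.598) [heading=240, draw]
  REPEAT 2 [
    -- iteration 1/2 --
    FD 3: (-1.5,-2.598) -> (-3,-5.196) [heading=240, draw]
    FD 3: (-3,-5.196) -> (-4.5,-7.794) [heading=240, draw]
    -- iteration 2/2 --
    FD 3: (-4.5,-7.794) -> (-6,-10.392) [heading=240, draw]
    FD 3: (-6,-10.392) -> (-7.5,-12.99) [heading=240, draw]
  ]
  -- iteration 2/3 --
  PD: pen down
  RT 120: heading 240 -> 120
  FD 3: (-7.5,-12.99) -> (-9,-10.392) [heading=120, draw]
  REPEAT 2 [
    -- iteration 1/2 --
    FD 3: (-9,-10.392) -> (-10.5,-7.794) [heading=120, draw]
    FD 3: (-10.5,-7.794) -> (-12,-5.196) [heading=120, draw]
    -- iteration 2/2 --
    FD 3: (-12,-5.196) -> (-13.5,-2.598) [heading=120, draw]
    FD 3: (-13.5,-2.598) -> (-15,0) [heading=120, draw]
  ]
  -- iteration 3/3 --
  PD: pen down
  RT 120: heading 120 -> 0
  FD 3: (-15,0) -> (-12,0) [heading=0, draw]
  REPEAT 2 [
    -- iteration 1/2 --
    FD 3: (-12,0) -> (-9,0) [heading=0, draw]
    FD 3: (-9,0) -> (-6,0) [heading=0, draw]
    -- iteration 2/2 --
    FD 3: (-6,0) -> (-3,0) [heading=0, draw]
    FD 3: (-3,0) -> (0,0) [heading=0, draw]
  ]
]
FD 11: (0,0) -> (11,0) [heading=0, draw]
Final: pos=(11,0), heading=0, 16 segment(s) drawn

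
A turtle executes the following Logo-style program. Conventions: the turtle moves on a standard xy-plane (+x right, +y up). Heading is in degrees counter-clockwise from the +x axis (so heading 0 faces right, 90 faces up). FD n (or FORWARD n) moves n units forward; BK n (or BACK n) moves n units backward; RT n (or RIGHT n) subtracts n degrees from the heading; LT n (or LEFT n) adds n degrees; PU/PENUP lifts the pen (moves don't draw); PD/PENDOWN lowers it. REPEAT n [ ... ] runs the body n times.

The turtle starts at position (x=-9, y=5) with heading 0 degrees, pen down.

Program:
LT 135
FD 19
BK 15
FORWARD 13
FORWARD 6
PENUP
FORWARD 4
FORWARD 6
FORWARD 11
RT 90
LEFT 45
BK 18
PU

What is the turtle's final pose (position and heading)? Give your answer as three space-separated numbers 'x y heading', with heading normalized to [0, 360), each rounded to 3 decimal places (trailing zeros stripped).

Executing turtle program step by step:
Start: pos=(-9,5), heading=0, pen down
LT 135: heading 0 -> 135
FD 19: (-9,5) -> (-22.435,18.435) [heading=135, draw]
BK 15: (-22.435,18.435) -> (-11.828,7.828) [heading=135, draw]
FD 13: (-11.828,7.828) -> (-21.021,17.021) [heading=135, draw]
FD 6: (-21.021,17.021) -> (-25.263,21.263) [heading=135, draw]
PU: pen up
FD 4: (-25.263,21.263) -> (-28.092,24.092) [heading=135, move]
FD 6: (-28.092,24.092) -> (-32.335,28.335) [heading=135, move]
FD 11: (-32.335,28.335) -> (-40.113,36.113) [heading=135, move]
RT 90: heading 135 -> 45
LT 45: heading 45 -> 90
BK 18: (-40.113,36.113) -> (-40.113,18.113) [heading=90, move]
PU: pen up
Final: pos=(-40.113,18.113), heading=90, 4 segment(s) drawn

Answer: -40.113 18.113 90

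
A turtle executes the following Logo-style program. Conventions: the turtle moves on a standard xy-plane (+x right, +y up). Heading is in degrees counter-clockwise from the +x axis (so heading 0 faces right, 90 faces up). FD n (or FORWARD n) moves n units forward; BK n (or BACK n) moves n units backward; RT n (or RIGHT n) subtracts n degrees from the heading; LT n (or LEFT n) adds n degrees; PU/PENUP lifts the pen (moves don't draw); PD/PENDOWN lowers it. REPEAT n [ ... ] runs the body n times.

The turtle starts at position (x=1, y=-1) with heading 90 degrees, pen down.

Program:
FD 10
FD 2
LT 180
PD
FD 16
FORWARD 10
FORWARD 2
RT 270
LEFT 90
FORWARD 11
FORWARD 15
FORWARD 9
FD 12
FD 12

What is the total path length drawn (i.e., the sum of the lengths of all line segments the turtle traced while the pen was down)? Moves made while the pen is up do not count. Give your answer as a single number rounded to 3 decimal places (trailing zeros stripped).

Answer: 99

Derivation:
Executing turtle program step by step:
Start: pos=(1,-1), heading=90, pen down
FD 10: (1,-1) -> (1,9) [heading=90, draw]
FD 2: (1,9) -> (1,11) [heading=90, draw]
LT 180: heading 90 -> 270
PD: pen down
FD 16: (1,11) -> (1,-5) [heading=270, draw]
FD 10: (1,-5) -> (1,-15) [heading=270, draw]
FD 2: (1,-15) -> (1,-17) [heading=270, draw]
RT 270: heading 270 -> 0
LT 90: heading 0 -> 90
FD 11: (1,-17) -> (1,-6) [heading=90, draw]
FD 15: (1,-6) -> (1,9) [heading=90, draw]
FD 9: (1,9) -> (1,18) [heading=90, draw]
FD 12: (1,18) -> (1,30) [heading=90, draw]
FD 12: (1,30) -> (1,42) [heading=90, draw]
Final: pos=(1,42), heading=90, 10 segment(s) drawn

Segment lengths:
  seg 1: (1,-1) -> (1,9), length = 10
  seg 2: (1,9) -> (1,11), length = 2
  seg 3: (1,11) -> (1,-5), length = 16
  seg 4: (1,-5) -> (1,-15), length = 10
  seg 5: (1,-15) -> (1,-17), length = 2
  seg 6: (1,-17) -> (1,-6), length = 11
  seg 7: (1,-6) -> (1,9), length = 15
  seg 8: (1,9) -> (1,18), length = 9
  seg 9: (1,18) -> (1,30), length = 12
  seg 10: (1,30) -> (1,42), length = 12
Total = 99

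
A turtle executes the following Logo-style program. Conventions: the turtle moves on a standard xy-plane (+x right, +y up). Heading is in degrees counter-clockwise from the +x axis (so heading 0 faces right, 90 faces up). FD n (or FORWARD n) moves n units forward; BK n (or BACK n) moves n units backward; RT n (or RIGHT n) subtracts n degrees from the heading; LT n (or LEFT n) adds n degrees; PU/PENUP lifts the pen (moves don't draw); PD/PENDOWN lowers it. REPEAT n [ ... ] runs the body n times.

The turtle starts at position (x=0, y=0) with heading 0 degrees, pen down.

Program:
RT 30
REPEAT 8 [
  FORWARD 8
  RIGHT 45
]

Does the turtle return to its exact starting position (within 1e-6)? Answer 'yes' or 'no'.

Answer: yes

Derivation:
Executing turtle program step by step:
Start: pos=(0,0), heading=0, pen down
RT 30: heading 0 -> 330
REPEAT 8 [
  -- iteration 1/8 --
  FD 8: (0,0) -> (6.928,-4) [heading=330, draw]
  RT 45: heading 330 -> 285
  -- iteration 2/8 --
  FD 8: (6.928,-4) -> (8.999,-11.727) [heading=285, draw]
  RT 45: heading 285 -> 240
  -- iteration 3/8 --
  FD 8: (8.999,-11.727) -> (4.999,-18.656) [heading=240, draw]
  RT 45: heading 240 -> 195
  -- iteration 4/8 --
  FD 8: (4.999,-18.656) -> (-2.729,-20.726) [heading=195, draw]
  RT 45: heading 195 -> 150
  -- iteration 5/8 --
  FD 8: (-2.729,-20.726) -> (-9.657,-16.726) [heading=150, draw]
  RT 45: heading 150 -> 105
  -- iteration 6/8 --
  FD 8: (-9.657,-16.726) -> (-11.727,-8.999) [heading=105, draw]
  RT 45: heading 105 -> 60
  -- iteration 7/8 --
  FD 8: (-11.727,-8.999) -> (-7.727,-2.071) [heading=60, draw]
  RT 45: heading 60 -> 15
  -- iteration 8/8 --
  FD 8: (-7.727,-2.071) -> (0,0) [heading=15, draw]
  RT 45: heading 15 -> 330
]
Final: pos=(0,0), heading=330, 8 segment(s) drawn

Start position: (0, 0)
Final position: (0, 0)
Distance = 0; < 1e-6 -> CLOSED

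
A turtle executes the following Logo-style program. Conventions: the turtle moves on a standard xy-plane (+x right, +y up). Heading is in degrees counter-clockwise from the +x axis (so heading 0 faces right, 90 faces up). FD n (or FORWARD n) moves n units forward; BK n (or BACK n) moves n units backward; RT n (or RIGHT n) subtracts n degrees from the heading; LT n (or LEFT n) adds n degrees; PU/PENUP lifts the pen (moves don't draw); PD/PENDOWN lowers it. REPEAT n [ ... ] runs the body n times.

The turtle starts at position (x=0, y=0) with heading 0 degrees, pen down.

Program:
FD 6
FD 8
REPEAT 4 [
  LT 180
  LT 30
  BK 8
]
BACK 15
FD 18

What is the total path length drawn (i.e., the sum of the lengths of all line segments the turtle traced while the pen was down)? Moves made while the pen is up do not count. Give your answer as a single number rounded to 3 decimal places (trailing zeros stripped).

Executing turtle program step by step:
Start: pos=(0,0), heading=0, pen down
FD 6: (0,0) -> (6,0) [heading=0, draw]
FD 8: (6,0) -> (14,0) [heading=0, draw]
REPEAT 4 [
  -- iteration 1/4 --
  LT 180: heading 0 -> 180
  LT 30: heading 180 -> 210
  BK 8: (14,0) -> (20.928,4) [heading=210, draw]
  -- iteration 2/4 --
  LT 180: heading 210 -> 30
  LT 30: heading 30 -> 60
  BK 8: (20.928,4) -> (16.928,-2.928) [heading=60, draw]
  -- iteration 3/4 --
  LT 180: heading 60 -> 240
  LT 30: heading 240 -> 270
  BK 8: (16.928,-2.928) -> (16.928,5.072) [heading=270, draw]
  -- iteration 4/4 --
  LT 180: heading 270 -> 90
  LT 30: heading 90 -> 120
  BK 8: (16.928,5.072) -> (20.928,-1.856) [heading=120, draw]
]
BK 15: (20.928,-1.856) -> (28.428,-14.847) [heading=120, draw]
FD 18: (28.428,-14.847) -> (19.428,0.742) [heading=120, draw]
Final: pos=(19.428,0.742), heading=120, 8 segment(s) drawn

Segment lengths:
  seg 1: (0,0) -> (6,0), length = 6
  seg 2: (6,0) -> (14,0), length = 8
  seg 3: (14,0) -> (20.928,4), length = 8
  seg 4: (20.928,4) -> (16.928,-2.928), length = 8
  seg 5: (16.928,-2.928) -> (16.928,5.072), length = 8
  seg 6: (16.928,5.072) -> (20.928,-1.856), length = 8
  seg 7: (20.928,-1.856) -> (28.428,-14.847), length = 15
  seg 8: (28.428,-14.847) -> (19.428,0.742), length = 18
Total = 79

Answer: 79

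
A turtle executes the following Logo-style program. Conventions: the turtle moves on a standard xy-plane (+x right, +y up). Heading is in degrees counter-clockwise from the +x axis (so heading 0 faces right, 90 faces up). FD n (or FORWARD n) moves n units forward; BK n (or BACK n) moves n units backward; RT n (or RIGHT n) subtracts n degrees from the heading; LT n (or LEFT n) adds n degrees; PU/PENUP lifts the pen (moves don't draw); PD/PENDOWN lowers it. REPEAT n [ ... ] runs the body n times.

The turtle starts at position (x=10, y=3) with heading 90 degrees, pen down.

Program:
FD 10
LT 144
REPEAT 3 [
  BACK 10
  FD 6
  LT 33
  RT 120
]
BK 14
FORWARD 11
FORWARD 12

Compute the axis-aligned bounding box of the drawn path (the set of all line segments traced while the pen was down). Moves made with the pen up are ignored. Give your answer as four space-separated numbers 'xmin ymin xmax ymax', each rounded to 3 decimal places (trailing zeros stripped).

Executing turtle program step by step:
Start: pos=(10,3), heading=90, pen down
FD 10: (10,3) -> (10,13) [heading=90, draw]
LT 144: heading 90 -> 234
REPEAT 3 [
  -- iteration 1/3 --
  BK 10: (10,13) -> (15.878,21.09) [heading=234, draw]
  FD 6: (15.878,21.09) -> (12.351,16.236) [heading=234, draw]
  LT 33: heading 234 -> 267
  RT 120: heading 267 -> 147
  -- iteration 2/3 --
  BK 10: (12.351,16.236) -> (20.738,10.79) [heading=147, draw]
  FD 6: (20.738,10.79) -> (15.706,14.058) [heading=147, draw]
  LT 33: heading 147 -> 180
  RT 120: heading 180 -> 60
  -- iteration 3/3 --
  BK 10: (15.706,14.058) -> (10.706,5.397) [heading=60, draw]
  FD 6: (10.706,5.397) -> (13.706,10.593) [heading=60, draw]
  LT 33: heading 60 -> 93
  RT 120: heading 93 -> 333
]
BK 14: (13.706,10.593) -> (1.232,16.949) [heading=333, draw]
FD 11: (1.232,16.949) -> (11.033,11.955) [heading=333, draw]
FD 12: (11.033,11.955) -> (21.725,6.507) [heading=333, draw]
Final: pos=(21.725,6.507), heading=333, 10 segment(s) drawn

Segment endpoints: x in {1.232, 10, 10.706, 11.033, 12.351, 13.706, 15.706, 15.878, 20.738, 21.725}, y in {3, 5.397, 6.507, 10.593, 10.79, 11.955, 13, 14.058, 16.236, 16.949, 21.09}
xmin=1.232, ymin=3, xmax=21.725, ymax=21.09

Answer: 1.232 3 21.725 21.09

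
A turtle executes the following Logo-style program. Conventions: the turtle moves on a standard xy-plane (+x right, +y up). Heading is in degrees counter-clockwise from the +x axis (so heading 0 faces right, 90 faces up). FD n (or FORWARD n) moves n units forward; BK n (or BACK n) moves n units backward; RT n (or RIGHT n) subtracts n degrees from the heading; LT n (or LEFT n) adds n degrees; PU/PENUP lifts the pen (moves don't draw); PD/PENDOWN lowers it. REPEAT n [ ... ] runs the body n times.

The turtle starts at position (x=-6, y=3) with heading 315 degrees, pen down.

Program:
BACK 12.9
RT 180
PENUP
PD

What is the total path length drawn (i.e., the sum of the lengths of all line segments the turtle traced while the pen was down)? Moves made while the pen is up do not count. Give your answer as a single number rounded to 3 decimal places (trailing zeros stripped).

Executing turtle program step by step:
Start: pos=(-6,3), heading=315, pen down
BK 12.9: (-6,3) -> (-15.122,12.122) [heading=315, draw]
RT 180: heading 315 -> 135
PU: pen up
PD: pen down
Final: pos=(-15.122,12.122), heading=135, 1 segment(s) drawn

Segment lengths:
  seg 1: (-6,3) -> (-15.122,12.122), length = 12.9
Total = 12.9

Answer: 12.9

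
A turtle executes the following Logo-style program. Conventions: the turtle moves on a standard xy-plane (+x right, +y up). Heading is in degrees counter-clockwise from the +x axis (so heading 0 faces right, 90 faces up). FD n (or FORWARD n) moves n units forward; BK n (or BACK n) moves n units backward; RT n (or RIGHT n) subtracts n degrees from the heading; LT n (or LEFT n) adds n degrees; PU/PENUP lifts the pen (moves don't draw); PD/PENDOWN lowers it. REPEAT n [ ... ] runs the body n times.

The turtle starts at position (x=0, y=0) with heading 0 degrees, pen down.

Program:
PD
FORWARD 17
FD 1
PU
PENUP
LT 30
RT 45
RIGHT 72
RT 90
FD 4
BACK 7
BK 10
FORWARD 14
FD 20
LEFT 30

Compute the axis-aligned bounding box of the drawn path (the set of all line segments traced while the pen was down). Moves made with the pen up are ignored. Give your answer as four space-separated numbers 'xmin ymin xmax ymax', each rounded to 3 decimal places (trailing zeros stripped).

Answer: 0 0 18 0

Derivation:
Executing turtle program step by step:
Start: pos=(0,0), heading=0, pen down
PD: pen down
FD 17: (0,0) -> (17,0) [heading=0, draw]
FD 1: (17,0) -> (18,0) [heading=0, draw]
PU: pen up
PU: pen up
LT 30: heading 0 -> 30
RT 45: heading 30 -> 345
RT 72: heading 345 -> 273
RT 90: heading 273 -> 183
FD 4: (18,0) -> (14.005,-0.209) [heading=183, move]
BK 7: (14.005,-0.209) -> (20.996,0.157) [heading=183, move]
BK 10: (20.996,0.157) -> (30.982,0.68) [heading=183, move]
FD 14: (30.982,0.68) -> (17.001,-0.052) [heading=183, move]
FD 20: (17.001,-0.052) -> (-2.971,-1.099) [heading=183, move]
LT 30: heading 183 -> 213
Final: pos=(-2.971,-1.099), heading=213, 2 segment(s) drawn

Segment endpoints: x in {0, 17, 18}, y in {0}
xmin=0, ymin=0, xmax=18, ymax=0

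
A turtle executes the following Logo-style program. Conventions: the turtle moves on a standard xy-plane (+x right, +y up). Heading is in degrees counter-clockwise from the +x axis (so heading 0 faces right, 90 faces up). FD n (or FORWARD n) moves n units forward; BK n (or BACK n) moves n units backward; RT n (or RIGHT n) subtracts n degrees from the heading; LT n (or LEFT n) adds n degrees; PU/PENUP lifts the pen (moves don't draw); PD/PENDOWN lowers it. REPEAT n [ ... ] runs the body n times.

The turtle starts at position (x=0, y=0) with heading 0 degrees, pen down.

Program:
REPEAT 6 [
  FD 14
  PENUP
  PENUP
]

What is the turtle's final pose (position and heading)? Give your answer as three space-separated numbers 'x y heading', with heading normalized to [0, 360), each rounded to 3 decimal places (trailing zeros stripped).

Executing turtle program step by step:
Start: pos=(0,0), heading=0, pen down
REPEAT 6 [
  -- iteration 1/6 --
  FD 14: (0,0) -> (14,0) [heading=0, draw]
  PU: pen up
  PU: pen up
  -- iteration 2/6 --
  FD 14: (14,0) -> (28,0) [heading=0, move]
  PU: pen up
  PU: pen up
  -- iteration 3/6 --
  FD 14: (28,0) -> (42,0) [heading=0, move]
  PU: pen up
  PU: pen up
  -- iteration 4/6 --
  FD 14: (42,0) -> (56,0) [heading=0, move]
  PU: pen up
  PU: pen up
  -- iteration 5/6 --
  FD 14: (56,0) -> (70,0) [heading=0, move]
  PU: pen up
  PU: pen up
  -- iteration 6/6 --
  FD 14: (70,0) -> (84,0) [heading=0, move]
  PU: pen up
  PU: pen up
]
Final: pos=(84,0), heading=0, 1 segment(s) drawn

Answer: 84 0 0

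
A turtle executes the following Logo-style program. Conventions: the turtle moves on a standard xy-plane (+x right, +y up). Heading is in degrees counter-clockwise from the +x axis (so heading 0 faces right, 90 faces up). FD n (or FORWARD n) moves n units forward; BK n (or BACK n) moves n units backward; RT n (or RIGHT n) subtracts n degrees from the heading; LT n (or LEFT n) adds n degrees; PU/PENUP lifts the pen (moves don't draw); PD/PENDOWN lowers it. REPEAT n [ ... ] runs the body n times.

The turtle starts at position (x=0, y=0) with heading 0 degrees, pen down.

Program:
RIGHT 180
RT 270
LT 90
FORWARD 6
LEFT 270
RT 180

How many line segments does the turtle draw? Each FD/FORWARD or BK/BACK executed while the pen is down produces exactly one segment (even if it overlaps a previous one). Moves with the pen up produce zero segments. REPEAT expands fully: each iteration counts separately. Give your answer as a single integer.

Answer: 1

Derivation:
Executing turtle program step by step:
Start: pos=(0,0), heading=0, pen down
RT 180: heading 0 -> 180
RT 270: heading 180 -> 270
LT 90: heading 270 -> 0
FD 6: (0,0) -> (6,0) [heading=0, draw]
LT 270: heading 0 -> 270
RT 180: heading 270 -> 90
Final: pos=(6,0), heading=90, 1 segment(s) drawn
Segments drawn: 1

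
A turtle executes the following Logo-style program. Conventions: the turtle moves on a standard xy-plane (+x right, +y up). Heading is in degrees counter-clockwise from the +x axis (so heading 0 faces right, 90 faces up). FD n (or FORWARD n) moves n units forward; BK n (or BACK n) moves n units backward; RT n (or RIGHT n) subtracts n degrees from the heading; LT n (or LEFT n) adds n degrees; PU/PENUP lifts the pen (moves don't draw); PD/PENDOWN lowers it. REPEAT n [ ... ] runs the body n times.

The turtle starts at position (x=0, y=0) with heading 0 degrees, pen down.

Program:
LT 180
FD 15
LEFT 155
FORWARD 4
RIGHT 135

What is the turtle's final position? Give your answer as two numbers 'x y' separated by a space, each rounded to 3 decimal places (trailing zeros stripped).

Answer: -11.375 -1.69

Derivation:
Executing turtle program step by step:
Start: pos=(0,0), heading=0, pen down
LT 180: heading 0 -> 180
FD 15: (0,0) -> (-15,0) [heading=180, draw]
LT 155: heading 180 -> 335
FD 4: (-15,0) -> (-11.375,-1.69) [heading=335, draw]
RT 135: heading 335 -> 200
Final: pos=(-11.375,-1.69), heading=200, 2 segment(s) drawn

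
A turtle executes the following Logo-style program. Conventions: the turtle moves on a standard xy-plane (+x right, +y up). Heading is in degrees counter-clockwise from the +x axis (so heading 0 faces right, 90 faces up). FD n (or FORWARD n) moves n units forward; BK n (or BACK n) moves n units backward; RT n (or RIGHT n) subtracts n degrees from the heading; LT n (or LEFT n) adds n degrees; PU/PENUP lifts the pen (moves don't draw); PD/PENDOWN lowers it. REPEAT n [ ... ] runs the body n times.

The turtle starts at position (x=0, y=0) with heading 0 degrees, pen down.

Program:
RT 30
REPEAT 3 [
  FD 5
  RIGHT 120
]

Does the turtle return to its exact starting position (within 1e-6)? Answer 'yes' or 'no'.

Executing turtle program step by step:
Start: pos=(0,0), heading=0, pen down
RT 30: heading 0 -> 330
REPEAT 3 [
  -- iteration 1/3 --
  FD 5: (0,0) -> (4.33,-2.5) [heading=330, draw]
  RT 120: heading 330 -> 210
  -- iteration 2/3 --
  FD 5: (4.33,-2.5) -> (0,-5) [heading=210, draw]
  RT 120: heading 210 -> 90
  -- iteration 3/3 --
  FD 5: (0,-5) -> (0,0) [heading=90, draw]
  RT 120: heading 90 -> 330
]
Final: pos=(0,0), heading=330, 3 segment(s) drawn

Start position: (0, 0)
Final position: (0, 0)
Distance = 0; < 1e-6 -> CLOSED

Answer: yes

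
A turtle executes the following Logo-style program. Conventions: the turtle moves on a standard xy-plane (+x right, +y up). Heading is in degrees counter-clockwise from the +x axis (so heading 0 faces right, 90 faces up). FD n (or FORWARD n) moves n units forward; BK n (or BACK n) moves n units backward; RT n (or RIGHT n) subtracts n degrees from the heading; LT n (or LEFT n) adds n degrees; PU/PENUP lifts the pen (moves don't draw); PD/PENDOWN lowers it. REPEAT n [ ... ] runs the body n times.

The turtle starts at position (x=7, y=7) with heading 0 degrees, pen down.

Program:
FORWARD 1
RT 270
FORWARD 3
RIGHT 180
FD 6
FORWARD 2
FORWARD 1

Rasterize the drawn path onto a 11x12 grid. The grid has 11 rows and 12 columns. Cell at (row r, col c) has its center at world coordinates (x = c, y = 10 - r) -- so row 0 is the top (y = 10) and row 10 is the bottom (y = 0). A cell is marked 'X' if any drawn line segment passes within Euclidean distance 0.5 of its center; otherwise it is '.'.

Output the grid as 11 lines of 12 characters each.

Answer: ........X...
........X...
........X...
.......XX...
........X...
........X...
........X...
........X...
........X...
........X...
............

Derivation:
Segment 0: (7,7) -> (8,7)
Segment 1: (8,7) -> (8,10)
Segment 2: (8,10) -> (8,4)
Segment 3: (8,4) -> (8,2)
Segment 4: (8,2) -> (8,1)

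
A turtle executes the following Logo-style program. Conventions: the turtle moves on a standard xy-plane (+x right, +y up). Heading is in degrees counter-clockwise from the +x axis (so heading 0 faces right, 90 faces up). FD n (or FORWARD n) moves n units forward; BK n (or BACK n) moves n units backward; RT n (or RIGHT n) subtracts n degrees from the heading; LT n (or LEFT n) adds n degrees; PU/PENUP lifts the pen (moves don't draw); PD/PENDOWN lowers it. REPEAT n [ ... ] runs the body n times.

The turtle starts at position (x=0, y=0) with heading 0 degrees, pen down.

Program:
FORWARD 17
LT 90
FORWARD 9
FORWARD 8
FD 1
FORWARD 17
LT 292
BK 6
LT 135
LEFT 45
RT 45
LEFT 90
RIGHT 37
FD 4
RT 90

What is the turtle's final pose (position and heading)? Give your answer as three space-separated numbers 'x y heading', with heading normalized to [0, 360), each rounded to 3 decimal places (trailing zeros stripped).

Executing turtle program step by step:
Start: pos=(0,0), heading=0, pen down
FD 17: (0,0) -> (17,0) [heading=0, draw]
LT 90: heading 0 -> 90
FD 9: (17,0) -> (17,9) [heading=90, draw]
FD 8: (17,9) -> (17,17) [heading=90, draw]
FD 1: (17,17) -> (17,18) [heading=90, draw]
FD 17: (17,18) -> (17,35) [heading=90, draw]
LT 292: heading 90 -> 22
BK 6: (17,35) -> (11.437,32.752) [heading=22, draw]
LT 135: heading 22 -> 157
LT 45: heading 157 -> 202
RT 45: heading 202 -> 157
LT 90: heading 157 -> 247
RT 37: heading 247 -> 210
FD 4: (11.437,32.752) -> (7.973,30.752) [heading=210, draw]
RT 90: heading 210 -> 120
Final: pos=(7.973,30.752), heading=120, 7 segment(s) drawn

Answer: 7.973 30.752 120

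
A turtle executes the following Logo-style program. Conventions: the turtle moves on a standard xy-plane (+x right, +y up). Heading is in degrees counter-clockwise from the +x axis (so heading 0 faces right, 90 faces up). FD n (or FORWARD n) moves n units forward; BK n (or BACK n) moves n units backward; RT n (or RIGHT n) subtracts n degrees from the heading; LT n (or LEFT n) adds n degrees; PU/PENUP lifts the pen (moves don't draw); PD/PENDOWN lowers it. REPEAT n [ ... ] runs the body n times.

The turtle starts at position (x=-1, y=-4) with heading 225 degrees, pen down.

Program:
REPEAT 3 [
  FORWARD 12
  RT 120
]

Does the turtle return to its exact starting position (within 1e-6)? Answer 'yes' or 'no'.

Answer: yes

Derivation:
Executing turtle program step by step:
Start: pos=(-1,-4), heading=225, pen down
REPEAT 3 [
  -- iteration 1/3 --
  FD 12: (-1,-4) -> (-9.485,-12.485) [heading=225, draw]
  RT 120: heading 225 -> 105
  -- iteration 2/3 --
  FD 12: (-9.485,-12.485) -> (-12.591,-0.894) [heading=105, draw]
  RT 120: heading 105 -> 345
  -- iteration 3/3 --
  FD 12: (-12.591,-0.894) -> (-1,-4) [heading=345, draw]
  RT 120: heading 345 -> 225
]
Final: pos=(-1,-4), heading=225, 3 segment(s) drawn

Start position: (-1, -4)
Final position: (-1, -4)
Distance = 0; < 1e-6 -> CLOSED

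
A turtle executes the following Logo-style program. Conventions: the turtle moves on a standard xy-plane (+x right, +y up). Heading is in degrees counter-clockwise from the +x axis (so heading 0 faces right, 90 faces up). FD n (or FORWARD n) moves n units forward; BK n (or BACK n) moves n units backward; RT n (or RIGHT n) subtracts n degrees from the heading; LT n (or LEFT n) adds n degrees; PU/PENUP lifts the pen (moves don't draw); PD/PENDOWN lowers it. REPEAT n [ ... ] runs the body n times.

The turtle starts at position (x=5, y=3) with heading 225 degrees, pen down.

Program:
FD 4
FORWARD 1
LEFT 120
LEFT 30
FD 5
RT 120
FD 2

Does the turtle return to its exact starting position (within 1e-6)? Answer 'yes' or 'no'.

Executing turtle program step by step:
Start: pos=(5,3), heading=225, pen down
FD 4: (5,3) -> (2.172,0.172) [heading=225, draw]
FD 1: (2.172,0.172) -> (1.464,-0.536) [heading=225, draw]
LT 120: heading 225 -> 345
LT 30: heading 345 -> 15
FD 5: (1.464,-0.536) -> (6.294,0.759) [heading=15, draw]
RT 120: heading 15 -> 255
FD 2: (6.294,0.759) -> (5.776,-1.173) [heading=255, draw]
Final: pos=(5.776,-1.173), heading=255, 4 segment(s) drawn

Start position: (5, 3)
Final position: (5.776, -1.173)
Distance = 4.245; >= 1e-6 -> NOT closed

Answer: no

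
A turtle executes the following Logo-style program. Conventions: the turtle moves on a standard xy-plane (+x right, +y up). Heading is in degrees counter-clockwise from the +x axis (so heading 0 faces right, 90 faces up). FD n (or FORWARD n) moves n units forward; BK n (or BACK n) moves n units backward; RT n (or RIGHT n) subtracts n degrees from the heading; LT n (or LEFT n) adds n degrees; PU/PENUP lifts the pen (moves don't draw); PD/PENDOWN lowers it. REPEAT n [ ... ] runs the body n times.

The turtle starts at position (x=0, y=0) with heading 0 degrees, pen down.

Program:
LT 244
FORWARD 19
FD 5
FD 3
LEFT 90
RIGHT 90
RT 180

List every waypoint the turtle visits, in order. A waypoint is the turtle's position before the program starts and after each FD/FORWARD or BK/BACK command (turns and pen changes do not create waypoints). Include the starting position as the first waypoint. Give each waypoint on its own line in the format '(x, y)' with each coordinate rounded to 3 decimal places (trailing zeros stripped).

Answer: (0, 0)
(-8.329, -17.077)
(-10.521, -21.571)
(-11.836, -24.267)

Derivation:
Executing turtle program step by step:
Start: pos=(0,0), heading=0, pen down
LT 244: heading 0 -> 244
FD 19: (0,0) -> (-8.329,-17.077) [heading=244, draw]
FD 5: (-8.329,-17.077) -> (-10.521,-21.571) [heading=244, draw]
FD 3: (-10.521,-21.571) -> (-11.836,-24.267) [heading=244, draw]
LT 90: heading 244 -> 334
RT 90: heading 334 -> 244
RT 180: heading 244 -> 64
Final: pos=(-11.836,-24.267), heading=64, 3 segment(s) drawn
Waypoints (4 total):
(0, 0)
(-8.329, -17.077)
(-10.521, -21.571)
(-11.836, -24.267)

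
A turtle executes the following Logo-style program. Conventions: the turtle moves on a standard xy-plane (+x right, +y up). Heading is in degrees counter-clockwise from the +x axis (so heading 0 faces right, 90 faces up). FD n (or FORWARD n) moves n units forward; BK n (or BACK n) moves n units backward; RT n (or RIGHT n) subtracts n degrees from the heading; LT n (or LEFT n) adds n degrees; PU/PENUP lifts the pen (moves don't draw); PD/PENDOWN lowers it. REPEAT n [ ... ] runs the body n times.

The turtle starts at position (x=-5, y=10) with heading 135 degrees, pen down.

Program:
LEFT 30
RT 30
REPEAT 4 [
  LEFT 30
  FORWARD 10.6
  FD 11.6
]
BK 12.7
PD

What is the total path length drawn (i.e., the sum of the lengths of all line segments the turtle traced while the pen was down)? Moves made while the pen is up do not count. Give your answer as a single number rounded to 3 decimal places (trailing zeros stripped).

Answer: 101.5

Derivation:
Executing turtle program step by step:
Start: pos=(-5,10), heading=135, pen down
LT 30: heading 135 -> 165
RT 30: heading 165 -> 135
REPEAT 4 [
  -- iteration 1/4 --
  LT 30: heading 135 -> 165
  FD 10.6: (-5,10) -> (-15.239,12.743) [heading=165, draw]
  FD 11.6: (-15.239,12.743) -> (-26.444,15.746) [heading=165, draw]
  -- iteration 2/4 --
  LT 30: heading 165 -> 195
  FD 10.6: (-26.444,15.746) -> (-36.682,13.002) [heading=195, draw]
  FD 11.6: (-36.682,13.002) -> (-47.887,10) [heading=195, draw]
  -- iteration 3/4 --
  LT 30: heading 195 -> 225
  FD 10.6: (-47.887,10) -> (-55.382,2.505) [heading=225, draw]
  FD 11.6: (-55.382,2.505) -> (-63.585,-5.698) [heading=225, draw]
  -- iteration 4/4 --
  LT 30: heading 225 -> 255
  FD 10.6: (-63.585,-5.698) -> (-66.328,-15.937) [heading=255, draw]
  FD 11.6: (-66.328,-15.937) -> (-69.331,-27.141) [heading=255, draw]
]
BK 12.7: (-69.331,-27.141) -> (-66.044,-14.874) [heading=255, draw]
PD: pen down
Final: pos=(-66.044,-14.874), heading=255, 9 segment(s) drawn

Segment lengths:
  seg 1: (-5,10) -> (-15.239,12.743), length = 10.6
  seg 2: (-15.239,12.743) -> (-26.444,15.746), length = 11.6
  seg 3: (-26.444,15.746) -> (-36.682,13.002), length = 10.6
  seg 4: (-36.682,13.002) -> (-47.887,10), length = 11.6
  seg 5: (-47.887,10) -> (-55.382,2.505), length = 10.6
  seg 6: (-55.382,2.505) -> (-63.585,-5.698), length = 11.6
  seg 7: (-63.585,-5.698) -> (-66.328,-15.937), length = 10.6
  seg 8: (-66.328,-15.937) -> (-69.331,-27.141), length = 11.6
  seg 9: (-69.331,-27.141) -> (-66.044,-14.874), length = 12.7
Total = 101.5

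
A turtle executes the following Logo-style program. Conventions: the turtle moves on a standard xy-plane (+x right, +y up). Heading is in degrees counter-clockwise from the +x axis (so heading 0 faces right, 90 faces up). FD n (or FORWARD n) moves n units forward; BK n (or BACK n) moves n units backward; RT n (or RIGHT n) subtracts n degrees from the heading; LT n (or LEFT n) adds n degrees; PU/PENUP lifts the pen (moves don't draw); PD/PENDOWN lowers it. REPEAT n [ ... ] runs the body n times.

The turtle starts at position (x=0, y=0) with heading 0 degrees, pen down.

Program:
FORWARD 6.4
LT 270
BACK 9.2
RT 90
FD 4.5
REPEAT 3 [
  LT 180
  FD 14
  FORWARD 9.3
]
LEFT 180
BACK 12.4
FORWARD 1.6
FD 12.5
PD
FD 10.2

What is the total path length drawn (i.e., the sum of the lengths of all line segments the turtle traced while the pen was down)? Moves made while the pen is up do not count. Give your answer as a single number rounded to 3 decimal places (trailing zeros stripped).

Executing turtle program step by step:
Start: pos=(0,0), heading=0, pen down
FD 6.4: (0,0) -> (6.4,0) [heading=0, draw]
LT 270: heading 0 -> 270
BK 9.2: (6.4,0) -> (6.4,9.2) [heading=270, draw]
RT 90: heading 270 -> 180
FD 4.5: (6.4,9.2) -> (1.9,9.2) [heading=180, draw]
REPEAT 3 [
  -- iteration 1/3 --
  LT 180: heading 180 -> 0
  FD 14: (1.9,9.2) -> (15.9,9.2) [heading=0, draw]
  FD 9.3: (15.9,9.2) -> (25.2,9.2) [heading=0, draw]
  -- iteration 2/3 --
  LT 180: heading 0 -> 180
  FD 14: (25.2,9.2) -> (11.2,9.2) [heading=180, draw]
  FD 9.3: (11.2,9.2) -> (1.9,9.2) [heading=180, draw]
  -- iteration 3/3 --
  LT 180: heading 180 -> 0
  FD 14: (1.9,9.2) -> (15.9,9.2) [heading=0, draw]
  FD 9.3: (15.9,9.2) -> (25.2,9.2) [heading=0, draw]
]
LT 180: heading 0 -> 180
BK 12.4: (25.2,9.2) -> (37.6,9.2) [heading=180, draw]
FD 1.6: (37.6,9.2) -> (36,9.2) [heading=180, draw]
FD 12.5: (36,9.2) -> (23.5,9.2) [heading=180, draw]
PD: pen down
FD 10.2: (23.5,9.2) -> (13.3,9.2) [heading=180, draw]
Final: pos=(13.3,9.2), heading=180, 13 segment(s) drawn

Segment lengths:
  seg 1: (0,0) -> (6.4,0), length = 6.4
  seg 2: (6.4,0) -> (6.4,9.2), length = 9.2
  seg 3: (6.4,9.2) -> (1.9,9.2), length = 4.5
  seg 4: (1.9,9.2) -> (15.9,9.2), length = 14
  seg 5: (15.9,9.2) -> (25.2,9.2), length = 9.3
  seg 6: (25.2,9.2) -> (11.2,9.2), length = 14
  seg 7: (11.2,9.2) -> (1.9,9.2), length = 9.3
  seg 8: (1.9,9.2) -> (15.9,9.2), length = 14
  seg 9: (15.9,9.2) -> (25.2,9.2), length = 9.3
  seg 10: (25.2,9.2) -> (37.6,9.2), length = 12.4
  seg 11: (37.6,9.2) -> (36,9.2), length = 1.6
  seg 12: (36,9.2) -> (23.5,9.2), length = 12.5
  seg 13: (23.5,9.2) -> (13.3,9.2), length = 10.2
Total = 126.7

Answer: 126.7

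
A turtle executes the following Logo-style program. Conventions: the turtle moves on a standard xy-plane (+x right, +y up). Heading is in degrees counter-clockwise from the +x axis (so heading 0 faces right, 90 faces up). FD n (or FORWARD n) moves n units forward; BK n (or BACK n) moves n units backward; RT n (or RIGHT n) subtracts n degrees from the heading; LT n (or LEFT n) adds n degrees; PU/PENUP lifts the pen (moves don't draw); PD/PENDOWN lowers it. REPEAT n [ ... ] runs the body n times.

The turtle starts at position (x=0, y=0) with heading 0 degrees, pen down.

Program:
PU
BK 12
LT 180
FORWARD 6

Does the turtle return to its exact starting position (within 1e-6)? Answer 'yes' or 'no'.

Answer: no

Derivation:
Executing turtle program step by step:
Start: pos=(0,0), heading=0, pen down
PU: pen up
BK 12: (0,0) -> (-12,0) [heading=0, move]
LT 180: heading 0 -> 180
FD 6: (-12,0) -> (-18,0) [heading=180, move]
Final: pos=(-18,0), heading=180, 0 segment(s) drawn

Start position: (0, 0)
Final position: (-18, 0)
Distance = 18; >= 1e-6 -> NOT closed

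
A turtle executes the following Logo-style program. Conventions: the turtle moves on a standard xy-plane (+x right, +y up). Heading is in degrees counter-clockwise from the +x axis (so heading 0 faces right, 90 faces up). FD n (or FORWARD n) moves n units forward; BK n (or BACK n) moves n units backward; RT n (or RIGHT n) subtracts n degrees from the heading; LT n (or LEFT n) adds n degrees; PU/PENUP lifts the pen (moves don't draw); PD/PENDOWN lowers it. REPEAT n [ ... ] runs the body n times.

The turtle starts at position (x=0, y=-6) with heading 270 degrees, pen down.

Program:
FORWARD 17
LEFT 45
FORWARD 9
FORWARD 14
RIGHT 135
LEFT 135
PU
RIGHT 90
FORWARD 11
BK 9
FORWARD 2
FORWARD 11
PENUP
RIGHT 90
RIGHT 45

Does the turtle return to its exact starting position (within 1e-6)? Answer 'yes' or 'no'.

Answer: no

Derivation:
Executing turtle program step by step:
Start: pos=(0,-6), heading=270, pen down
FD 17: (0,-6) -> (0,-23) [heading=270, draw]
LT 45: heading 270 -> 315
FD 9: (0,-23) -> (6.364,-29.364) [heading=315, draw]
FD 14: (6.364,-29.364) -> (16.263,-39.263) [heading=315, draw]
RT 135: heading 315 -> 180
LT 135: heading 180 -> 315
PU: pen up
RT 90: heading 315 -> 225
FD 11: (16.263,-39.263) -> (8.485,-47.042) [heading=225, move]
BK 9: (8.485,-47.042) -> (14.849,-40.678) [heading=225, move]
FD 2: (14.849,-40.678) -> (13.435,-42.092) [heading=225, move]
FD 11: (13.435,-42.092) -> (5.657,-49.87) [heading=225, move]
PU: pen up
RT 90: heading 225 -> 135
RT 45: heading 135 -> 90
Final: pos=(5.657,-49.87), heading=90, 3 segment(s) drawn

Start position: (0, -6)
Final position: (5.657, -49.87)
Distance = 44.233; >= 1e-6 -> NOT closed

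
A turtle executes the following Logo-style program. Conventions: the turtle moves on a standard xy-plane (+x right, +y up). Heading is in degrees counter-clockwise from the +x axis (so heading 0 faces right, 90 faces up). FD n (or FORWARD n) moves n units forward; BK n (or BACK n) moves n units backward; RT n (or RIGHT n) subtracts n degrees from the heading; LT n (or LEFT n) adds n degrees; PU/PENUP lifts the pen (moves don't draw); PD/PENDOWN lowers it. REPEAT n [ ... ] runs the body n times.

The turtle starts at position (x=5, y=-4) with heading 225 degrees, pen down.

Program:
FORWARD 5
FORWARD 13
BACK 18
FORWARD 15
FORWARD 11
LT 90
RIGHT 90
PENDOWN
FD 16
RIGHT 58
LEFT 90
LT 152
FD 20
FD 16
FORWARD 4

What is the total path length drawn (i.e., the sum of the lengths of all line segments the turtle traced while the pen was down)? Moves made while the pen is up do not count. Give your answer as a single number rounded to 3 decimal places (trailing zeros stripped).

Answer: 118

Derivation:
Executing turtle program step by step:
Start: pos=(5,-4), heading=225, pen down
FD 5: (5,-4) -> (1.464,-7.536) [heading=225, draw]
FD 13: (1.464,-7.536) -> (-7.728,-16.728) [heading=225, draw]
BK 18: (-7.728,-16.728) -> (5,-4) [heading=225, draw]
FD 15: (5,-4) -> (-5.607,-14.607) [heading=225, draw]
FD 11: (-5.607,-14.607) -> (-13.385,-22.385) [heading=225, draw]
LT 90: heading 225 -> 315
RT 90: heading 315 -> 225
PD: pen down
FD 16: (-13.385,-22.385) -> (-24.698,-33.698) [heading=225, draw]
RT 58: heading 225 -> 167
LT 90: heading 167 -> 257
LT 152: heading 257 -> 49
FD 20: (-24.698,-33.698) -> (-11.577,-18.604) [heading=49, draw]
FD 16: (-11.577,-18.604) -> (-1.08,-6.529) [heading=49, draw]
FD 4: (-1.08,-6.529) -> (1.544,-3.51) [heading=49, draw]
Final: pos=(1.544,-3.51), heading=49, 9 segment(s) drawn

Segment lengths:
  seg 1: (5,-4) -> (1.464,-7.536), length = 5
  seg 2: (1.464,-7.536) -> (-7.728,-16.728), length = 13
  seg 3: (-7.728,-16.728) -> (5,-4), length = 18
  seg 4: (5,-4) -> (-5.607,-14.607), length = 15
  seg 5: (-5.607,-14.607) -> (-13.385,-22.385), length = 11
  seg 6: (-13.385,-22.385) -> (-24.698,-33.698), length = 16
  seg 7: (-24.698,-33.698) -> (-11.577,-18.604), length = 20
  seg 8: (-11.577,-18.604) -> (-1.08,-6.529), length = 16
  seg 9: (-1.08,-6.529) -> (1.544,-3.51), length = 4
Total = 118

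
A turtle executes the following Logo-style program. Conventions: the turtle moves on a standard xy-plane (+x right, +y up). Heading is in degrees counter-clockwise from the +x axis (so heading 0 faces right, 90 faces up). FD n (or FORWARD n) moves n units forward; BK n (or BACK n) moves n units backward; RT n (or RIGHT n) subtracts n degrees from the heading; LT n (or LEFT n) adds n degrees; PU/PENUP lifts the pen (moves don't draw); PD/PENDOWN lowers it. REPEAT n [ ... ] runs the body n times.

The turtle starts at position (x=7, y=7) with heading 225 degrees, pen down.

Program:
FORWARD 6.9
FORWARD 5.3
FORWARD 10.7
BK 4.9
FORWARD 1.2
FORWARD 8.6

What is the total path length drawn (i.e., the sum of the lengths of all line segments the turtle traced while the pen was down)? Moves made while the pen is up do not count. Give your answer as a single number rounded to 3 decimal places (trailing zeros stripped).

Executing turtle program step by step:
Start: pos=(7,7), heading=225, pen down
FD 6.9: (7,7) -> (2.121,2.121) [heading=225, draw]
FD 5.3: (2.121,2.121) -> (-1.627,-1.627) [heading=225, draw]
FD 10.7: (-1.627,-1.627) -> (-9.193,-9.193) [heading=225, draw]
BK 4.9: (-9.193,-9.193) -> (-5.728,-5.728) [heading=225, draw]
FD 1.2: (-5.728,-5.728) -> (-6.576,-6.576) [heading=225, draw]
FD 8.6: (-6.576,-6.576) -> (-12.658,-12.658) [heading=225, draw]
Final: pos=(-12.658,-12.658), heading=225, 6 segment(s) drawn

Segment lengths:
  seg 1: (7,7) -> (2.121,2.121), length = 6.9
  seg 2: (2.121,2.121) -> (-1.627,-1.627), length = 5.3
  seg 3: (-1.627,-1.627) -> (-9.193,-9.193), length = 10.7
  seg 4: (-9.193,-9.193) -> (-5.728,-5.728), length = 4.9
  seg 5: (-5.728,-5.728) -> (-6.576,-6.576), length = 1.2
  seg 6: (-6.576,-6.576) -> (-12.658,-12.658), length = 8.6
Total = 37.6

Answer: 37.6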